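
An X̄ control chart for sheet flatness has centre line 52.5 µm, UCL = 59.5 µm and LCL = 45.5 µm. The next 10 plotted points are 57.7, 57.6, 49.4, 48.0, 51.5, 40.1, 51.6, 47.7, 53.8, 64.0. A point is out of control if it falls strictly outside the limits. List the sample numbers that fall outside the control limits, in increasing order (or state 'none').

Compare each point to [45.5, 59.5]: sample 6 = 40.1 < LCL; sample 10 = 64.0 > UCL.

6, 10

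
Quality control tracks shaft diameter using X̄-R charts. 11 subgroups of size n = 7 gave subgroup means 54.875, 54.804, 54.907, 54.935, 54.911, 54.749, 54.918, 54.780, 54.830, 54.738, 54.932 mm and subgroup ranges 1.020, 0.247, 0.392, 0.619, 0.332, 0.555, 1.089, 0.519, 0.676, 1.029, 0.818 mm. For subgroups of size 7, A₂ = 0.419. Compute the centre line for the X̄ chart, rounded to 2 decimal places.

54.85

X̄̄ = (54.875 + 54.804 + 54.907 + 54.935 + 54.911 + 54.749 + 54.918 + 54.780 + 54.830 + 54.738 + 54.932) / 11 = 603.3790 / 11 = 54.8526
CL = X̄̄ = 54.8526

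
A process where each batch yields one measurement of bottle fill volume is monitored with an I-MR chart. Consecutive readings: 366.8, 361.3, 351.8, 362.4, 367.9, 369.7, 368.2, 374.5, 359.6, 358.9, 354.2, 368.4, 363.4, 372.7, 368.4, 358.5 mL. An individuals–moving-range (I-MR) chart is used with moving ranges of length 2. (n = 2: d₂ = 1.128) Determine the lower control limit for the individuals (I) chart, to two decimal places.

345.78

X̄ = (366.8 + 361.3 + 351.8 + 362.4 + 367.9 + 369.7 + 368.2 + 374.5 + 359.6 + 358.9 + 354.2 + 368.4 + 363.4 + 372.7 + 368.4 + 358.5) / 16 = 364.1687
Moving ranges: 5.5, 9.5, 10.6, 5.5, 1.8, 1.5, 6.3, 14.9, 0.7, 4.7, 14.2, 5.0, 9.3, 4.3, 9.9; M̄R̄ = 103.7000 / 15 = 6.9133
LCL = X̄ − 3·M̄R̄/d₂ = 364.1687 − 3 × 6.9133 / 1.128 = 345.7822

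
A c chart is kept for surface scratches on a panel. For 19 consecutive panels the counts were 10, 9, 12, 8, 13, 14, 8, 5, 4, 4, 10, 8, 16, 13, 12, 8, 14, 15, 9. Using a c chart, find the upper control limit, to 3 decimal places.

c̄ = (10 + 9 + 12 + 8 + 13 + 14 + 8 + 5 + 4 + 4 + 10 + 8 + 16 + 13 + 12 + 8 + 14 + 15 + 9) / 19 = 192 / 19 = 10.1053
UCL = c̄ + 3√c̄ = 10.1053 + 3 × √10.1053 = 10.1053 + 3 × 3.1789 = 19.6419

19.642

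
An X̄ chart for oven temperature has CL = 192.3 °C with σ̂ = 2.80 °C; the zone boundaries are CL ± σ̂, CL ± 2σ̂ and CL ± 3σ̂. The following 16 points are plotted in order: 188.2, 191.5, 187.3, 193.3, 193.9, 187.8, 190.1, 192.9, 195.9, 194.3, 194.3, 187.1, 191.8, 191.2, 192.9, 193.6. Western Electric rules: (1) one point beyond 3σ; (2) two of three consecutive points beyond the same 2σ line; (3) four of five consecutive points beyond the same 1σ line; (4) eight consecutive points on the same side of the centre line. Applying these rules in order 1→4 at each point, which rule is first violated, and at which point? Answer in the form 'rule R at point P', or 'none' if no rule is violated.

none

Zone of each point (C = within 1σ̂, B = 1σ̂–2σ̂, A = 2σ̂–3σ̂, * = beyond 3σ̂; sign = side of CL): 1:-B, 2:-C, 3:-B, 4:+C, 5:+C, 6:-B, 7:-C, 8:+C, 9:+B, 10:+C, 11:+C, 12:-B, 13:-C, 14:-C, 15:+C, 16:+C
No rule fires across all 16 points.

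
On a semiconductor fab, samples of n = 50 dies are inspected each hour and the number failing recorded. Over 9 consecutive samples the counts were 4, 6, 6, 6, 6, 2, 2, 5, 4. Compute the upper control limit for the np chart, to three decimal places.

p̄ = Σdᵢ / (k·n) = 41 / (9 × 50) = 0.09111
UCL = np̄ + 3·√(np̄(1−p̄)) = 4.5556 + 3 × √(4.5556×0.90889) = 4.5556 + 3 × 2.0348 = 10.6600

10.660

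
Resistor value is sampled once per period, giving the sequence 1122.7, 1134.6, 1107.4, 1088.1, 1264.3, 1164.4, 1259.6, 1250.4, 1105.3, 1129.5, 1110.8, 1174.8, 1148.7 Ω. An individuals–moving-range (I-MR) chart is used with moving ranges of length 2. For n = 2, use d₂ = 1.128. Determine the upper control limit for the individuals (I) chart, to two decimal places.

1317.42

X̄ = (1122.7 + 1134.6 + 1107.4 + 1088.1 + 1264.3 + 1164.4 + 1259.6 + 1250.4 + 1105.3 + 1129.5 + 1110.8 + 1174.8 + 1148.7) / 13 = 1158.5077
Moving ranges: 11.9, 27.2, 19.3, 176.2, 99.9, 95.2, 9.2, 145.1, 24.2, 18.7, 64.0, 26.1; M̄R̄ = 717.0000 / 12 = 59.7500
UCL = X̄ + 3·M̄R̄/d₂ = 1158.5077 + 3 × 59.7500 / 1.128 = 1317.4173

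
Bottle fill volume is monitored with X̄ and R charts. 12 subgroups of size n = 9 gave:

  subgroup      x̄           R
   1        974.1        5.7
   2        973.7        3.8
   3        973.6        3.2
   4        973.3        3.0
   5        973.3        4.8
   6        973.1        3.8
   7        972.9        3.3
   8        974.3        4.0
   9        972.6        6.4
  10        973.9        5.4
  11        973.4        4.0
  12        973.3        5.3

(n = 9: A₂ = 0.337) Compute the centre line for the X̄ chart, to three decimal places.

X̄̄ = (974.1 + 973.7 + 973.6 + 973.3 + 973.3 + 973.1 + 972.9 + 974.3 + 972.6 + 973.9 + 973.4 + 973.3) / 12 = 11681.5000 / 12 = 973.4583
CL = X̄̄ = 973.4583

973.458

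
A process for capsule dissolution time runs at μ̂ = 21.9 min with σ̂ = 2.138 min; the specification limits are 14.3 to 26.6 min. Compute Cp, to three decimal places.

0.959

Cp = (USL − LSL) / (6σ̂) = (26.6 − 14.3) / (6 × 2.138) = 12.3000 / 12.8280 = 0.9588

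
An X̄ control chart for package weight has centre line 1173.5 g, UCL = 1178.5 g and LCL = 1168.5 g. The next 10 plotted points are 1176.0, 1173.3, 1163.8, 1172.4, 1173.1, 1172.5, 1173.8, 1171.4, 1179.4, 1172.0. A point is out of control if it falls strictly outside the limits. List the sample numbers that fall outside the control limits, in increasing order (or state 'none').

Compare each point to [1168.5, 1178.5]: sample 3 = 1163.8 < LCL; sample 9 = 1179.4 > UCL.

3, 9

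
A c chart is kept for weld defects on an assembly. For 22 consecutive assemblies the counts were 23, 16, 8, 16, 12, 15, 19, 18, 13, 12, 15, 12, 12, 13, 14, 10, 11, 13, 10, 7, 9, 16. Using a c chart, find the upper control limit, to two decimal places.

c̄ = (23 + 16 + 8 + 16 + 12 + 15 + 19 + 18 + 13 + 12 + 15 + 12 + 12 + 13 + 14 + 10 + 11 + 13 + 10 + 7 + 9 + 16) / 22 = 294 / 22 = 13.3636
UCL = c̄ + 3√c̄ = 13.3636 + 3 × √13.3636 = 13.3636 + 3 × 3.6556 = 24.3305

24.33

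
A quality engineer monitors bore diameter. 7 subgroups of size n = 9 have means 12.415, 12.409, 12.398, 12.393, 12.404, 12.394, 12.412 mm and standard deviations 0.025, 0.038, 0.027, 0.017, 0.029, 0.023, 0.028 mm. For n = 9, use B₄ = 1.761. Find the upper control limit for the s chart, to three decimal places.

0.047

s̄ = (0.025 + 0.038 + 0.027 + 0.017 + 0.029 + 0.023 + 0.028) / 7 = 0.0267
UCL_s = B₄·s̄ = 1.761 × 0.0267 = 0.0470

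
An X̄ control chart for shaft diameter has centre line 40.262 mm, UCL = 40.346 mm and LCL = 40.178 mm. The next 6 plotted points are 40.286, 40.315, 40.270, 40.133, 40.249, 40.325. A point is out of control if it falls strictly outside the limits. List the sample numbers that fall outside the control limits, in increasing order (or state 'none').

4

Compare each point to [40.178, 40.346]: sample 4 = 40.133 < LCL.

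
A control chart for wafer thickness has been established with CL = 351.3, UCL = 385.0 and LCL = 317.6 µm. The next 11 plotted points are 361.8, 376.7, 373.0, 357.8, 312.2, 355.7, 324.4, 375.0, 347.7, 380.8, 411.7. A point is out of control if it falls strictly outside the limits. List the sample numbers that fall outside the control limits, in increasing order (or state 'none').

Compare each point to [317.6, 385.0]: sample 5 = 312.2 < LCL; sample 11 = 411.7 > UCL.

5, 11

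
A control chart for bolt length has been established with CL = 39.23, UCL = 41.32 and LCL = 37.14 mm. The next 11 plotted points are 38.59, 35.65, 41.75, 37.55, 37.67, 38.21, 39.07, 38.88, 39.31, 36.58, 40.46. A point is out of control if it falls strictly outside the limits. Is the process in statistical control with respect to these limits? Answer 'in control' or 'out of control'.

Compare each point to [37.14, 41.32]: sample 2 = 35.65 < LCL; sample 3 = 41.75 > UCL; sample 10 = 36.58 < LCL.

out of control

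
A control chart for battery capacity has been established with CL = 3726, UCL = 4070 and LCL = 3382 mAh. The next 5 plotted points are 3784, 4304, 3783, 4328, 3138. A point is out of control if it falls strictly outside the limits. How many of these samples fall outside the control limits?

3

Compare each point to [3382, 4070]: sample 2 = 4304 > UCL; sample 4 = 4328 > UCL; sample 5 = 3138 < LCL.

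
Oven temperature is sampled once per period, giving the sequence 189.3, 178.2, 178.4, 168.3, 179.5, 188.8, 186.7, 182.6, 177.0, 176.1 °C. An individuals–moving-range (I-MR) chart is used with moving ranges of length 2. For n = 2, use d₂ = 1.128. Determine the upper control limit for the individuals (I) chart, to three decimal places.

196.625

X̄ = (189.3 + 178.2 + 178.4 + 168.3 + 179.5 + 188.8 + 186.7 + 182.6 + 177.0 + 176.1) / 10 = 180.4900
Moving ranges: 11.1, 0.2, 10.1, 11.2, 9.3, 2.1, 4.1, 5.6, 0.9; M̄R̄ = 54.6000 / 9 = 6.0667
UCL = X̄ + 3·M̄R̄/d₂ = 180.4900 + 3 × 6.0667 / 1.128 = 196.6248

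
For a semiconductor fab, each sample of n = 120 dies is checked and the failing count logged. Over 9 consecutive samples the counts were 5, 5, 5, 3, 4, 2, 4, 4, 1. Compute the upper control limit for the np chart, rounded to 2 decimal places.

9.32

p̄ = Σdᵢ / (k·n) = 33 / (9 × 120) = 0.03056
UCL = np̄ + 3·√(np̄(1−p̄)) = 3.6667 + 3 × √(3.6667×0.96944) = 3.6667 + 3 × 1.8854 = 9.3228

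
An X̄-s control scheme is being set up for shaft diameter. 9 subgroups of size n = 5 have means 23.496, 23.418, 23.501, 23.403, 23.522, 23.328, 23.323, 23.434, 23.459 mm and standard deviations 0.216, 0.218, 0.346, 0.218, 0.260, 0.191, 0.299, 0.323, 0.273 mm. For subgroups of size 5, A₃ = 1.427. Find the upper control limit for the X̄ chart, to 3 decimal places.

X̄̄ = (23.496 + 23.418 + 23.501 + 23.403 + 23.522 + 23.328 + 23.323 + 23.434 + 23.459) / 9 = 23.4316
s̄ = (0.216 + 0.218 + 0.346 + 0.218 + 0.260 + 0.191 + 0.299 + 0.323 + 0.273) / 9 = 0.2604
UCL = X̄̄ + A₃·s̄ = 23.4316 + 1.427 × 0.2604 = 23.8032

23.803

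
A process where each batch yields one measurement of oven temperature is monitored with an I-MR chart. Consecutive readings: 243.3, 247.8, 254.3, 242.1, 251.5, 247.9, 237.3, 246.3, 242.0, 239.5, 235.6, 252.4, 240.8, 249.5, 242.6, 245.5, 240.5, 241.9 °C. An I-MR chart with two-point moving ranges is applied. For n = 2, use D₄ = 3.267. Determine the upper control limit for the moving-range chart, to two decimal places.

Moving ranges: 4.5, 6.5, 12.2, 9.4, 3.6, 10.6, 9.0, 4.3, 2.5, 3.9, 16.8, 11.6, 8.7, 6.9, 2.9, 5.0, 1.4; M̄R̄ = 119.8000 / 17 = 7.0471
UCL_MR = D₄·M̄R̄ = 3.267 × 7.0471 = 23.0227

23.02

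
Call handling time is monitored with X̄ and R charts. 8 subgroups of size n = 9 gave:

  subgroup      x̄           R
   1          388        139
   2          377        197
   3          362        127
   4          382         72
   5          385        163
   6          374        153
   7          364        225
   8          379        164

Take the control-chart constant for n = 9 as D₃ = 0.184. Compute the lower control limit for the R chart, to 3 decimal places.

28.520

R̄ = (139 + 197 + 127 + 72 + 163 + 153 + 225 + 164) / 8 = 1240.0000 / 8 = 155.0000
LCL_R = D₃·R̄ = 0.184 × 155.0000 = 28.5200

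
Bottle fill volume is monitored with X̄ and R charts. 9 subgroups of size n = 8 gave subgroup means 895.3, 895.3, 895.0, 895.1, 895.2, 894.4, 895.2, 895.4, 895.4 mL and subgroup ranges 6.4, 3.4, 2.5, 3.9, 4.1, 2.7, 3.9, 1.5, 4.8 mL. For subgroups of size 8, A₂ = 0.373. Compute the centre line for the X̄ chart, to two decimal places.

895.14

X̄̄ = (895.3 + 895.3 + 895.0 + 895.1 + 895.2 + 894.4 + 895.2 + 895.4 + 895.4) / 9 = 8056.3000 / 9 = 895.1444
CL = X̄̄ = 895.1444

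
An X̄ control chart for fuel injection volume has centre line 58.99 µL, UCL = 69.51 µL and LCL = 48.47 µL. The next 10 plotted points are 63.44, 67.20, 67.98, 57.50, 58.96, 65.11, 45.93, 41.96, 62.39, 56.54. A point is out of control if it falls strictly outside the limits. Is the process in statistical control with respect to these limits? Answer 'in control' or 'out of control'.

Compare each point to [48.47, 69.51]: sample 7 = 45.93 < LCL; sample 8 = 41.96 < LCL.

out of control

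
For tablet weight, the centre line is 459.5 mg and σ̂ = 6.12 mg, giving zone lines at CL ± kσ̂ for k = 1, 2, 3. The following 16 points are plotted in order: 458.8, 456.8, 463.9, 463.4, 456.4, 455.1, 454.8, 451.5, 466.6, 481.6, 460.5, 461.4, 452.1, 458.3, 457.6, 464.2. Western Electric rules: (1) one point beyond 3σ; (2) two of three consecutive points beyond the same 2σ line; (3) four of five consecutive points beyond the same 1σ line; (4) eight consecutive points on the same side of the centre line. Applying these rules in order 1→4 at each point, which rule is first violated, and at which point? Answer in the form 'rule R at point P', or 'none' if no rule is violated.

rule 1 at point 10

Zone of each point (C = within 1σ̂, B = 1σ̂–2σ̂, A = 2σ̂–3σ̂, * = beyond 3σ̂; sign = side of CL): 1:-C, 2:-C, 3:+C, 4:+C, 5:-C, 6:-C, 7:-C, 8:-B, 9:+B, 10:+*, 11:+C, 12:+C, 13:-B, 14:-C, 15:-C, 16:+C
Rule 1 (one point beyond the 3σ limits) is satisfied at point 10.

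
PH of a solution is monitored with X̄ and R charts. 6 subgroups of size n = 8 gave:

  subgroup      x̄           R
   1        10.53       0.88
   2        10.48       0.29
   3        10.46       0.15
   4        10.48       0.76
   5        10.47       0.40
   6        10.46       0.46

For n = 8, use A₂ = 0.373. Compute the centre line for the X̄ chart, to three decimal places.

X̄̄ = (10.53 + 10.48 + 10.46 + 10.48 + 10.47 + 10.46) / 6 = 62.8800 / 6 = 10.4800
CL = X̄̄ = 10.4800

10.480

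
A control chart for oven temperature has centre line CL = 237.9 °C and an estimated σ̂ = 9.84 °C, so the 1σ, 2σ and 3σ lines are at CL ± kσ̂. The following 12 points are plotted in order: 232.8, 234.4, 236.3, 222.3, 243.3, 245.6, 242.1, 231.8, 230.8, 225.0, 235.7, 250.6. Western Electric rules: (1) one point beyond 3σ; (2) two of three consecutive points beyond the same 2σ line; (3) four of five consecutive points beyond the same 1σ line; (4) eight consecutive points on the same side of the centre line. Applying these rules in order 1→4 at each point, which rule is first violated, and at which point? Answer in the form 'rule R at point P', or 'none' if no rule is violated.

none

Zone of each point (C = within 1σ̂, B = 1σ̂–2σ̂, A = 2σ̂–3σ̂, * = beyond 3σ̂; sign = side of CL): 1:-C, 2:-C, 3:-C, 4:-B, 5:+C, 6:+C, 7:+C, 8:-C, 9:-C, 10:-B, 11:-C, 12:+B
No rule fires across all 12 points.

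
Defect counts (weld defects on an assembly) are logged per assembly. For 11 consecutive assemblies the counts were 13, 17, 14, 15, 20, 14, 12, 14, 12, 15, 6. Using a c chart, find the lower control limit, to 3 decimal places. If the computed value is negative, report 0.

2.666

c̄ = (13 + 17 + 14 + 15 + 20 + 14 + 12 + 14 + 12 + 15 + 6) / 11 = 152 / 11 = 13.8182
LCL = c̄ − 3√c̄ = 13.8182 − 3 × 3.7173 = 2.6663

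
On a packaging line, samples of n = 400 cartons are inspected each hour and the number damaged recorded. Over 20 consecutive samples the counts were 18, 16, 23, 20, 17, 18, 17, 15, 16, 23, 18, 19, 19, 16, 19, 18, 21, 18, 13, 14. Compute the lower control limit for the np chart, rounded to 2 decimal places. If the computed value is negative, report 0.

p̄ = Σdᵢ / (k·n) = 358 / (20 × 400) = 0.04475
LCL = np̄ − 3·√(np̄(1−p̄)) = 17.9000 − 3 × 4.1351 = 5.4947

5.49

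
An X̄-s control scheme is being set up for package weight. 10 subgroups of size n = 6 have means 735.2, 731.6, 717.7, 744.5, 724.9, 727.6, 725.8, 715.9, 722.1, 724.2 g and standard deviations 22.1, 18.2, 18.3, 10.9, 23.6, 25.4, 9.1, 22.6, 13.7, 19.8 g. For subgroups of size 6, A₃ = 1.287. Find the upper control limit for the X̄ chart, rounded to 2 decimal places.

X̄̄ = (735.2 + 731.6 + 717.7 + 744.5 + 724.9 + 727.6 + 725.8 + 715.9 + 722.1 + 724.2) / 10 = 726.9500
s̄ = (22.1 + 18.2 + 18.3 + 10.9 + 23.6 + 25.4 + 9.1 + 22.6 + 13.7 + 19.8) / 10 = 18.3700
UCL = X̄̄ + A₃·s̄ = 726.9500 + 1.287 × 18.3700 = 750.5922

750.59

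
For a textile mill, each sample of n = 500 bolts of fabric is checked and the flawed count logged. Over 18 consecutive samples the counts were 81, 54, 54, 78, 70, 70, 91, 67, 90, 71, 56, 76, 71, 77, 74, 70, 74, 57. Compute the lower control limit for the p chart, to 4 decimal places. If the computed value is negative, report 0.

0.0955

p̄ = Σdᵢ / (k·n) = 1281 / (18 × 500) = 0.14233
LCL = p̄ − 3·√(p̄(1−p̄)/n) = 0.14233 − 3 × 0.01563 = 0.09546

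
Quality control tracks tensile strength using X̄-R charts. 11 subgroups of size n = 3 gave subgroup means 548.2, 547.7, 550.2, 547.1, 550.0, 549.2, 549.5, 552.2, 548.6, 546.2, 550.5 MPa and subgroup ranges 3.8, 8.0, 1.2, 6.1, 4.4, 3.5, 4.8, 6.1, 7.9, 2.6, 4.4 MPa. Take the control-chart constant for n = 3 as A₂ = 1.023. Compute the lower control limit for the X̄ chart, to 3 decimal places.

X̄̄ = (548.2 + 547.7 + 550.2 + 547.1 + 550.0 + 549.2 + 549.5 + 552.2 + 548.6 + 546.2 + 550.5) / 11 = 6039.4000 / 11 = 549.0364
R̄ = (3.8 + 8.0 + 1.2 + 6.1 + 4.4 + 3.5 + 4.8 + 6.1 + 7.9 + 2.6 + 4.4) / 11 = 52.8000 / 11 = 4.8000
LCL = X̄̄ − A₂·R̄ = 549.0364 − 1.023 × 4.8000 = 544.1260

544.126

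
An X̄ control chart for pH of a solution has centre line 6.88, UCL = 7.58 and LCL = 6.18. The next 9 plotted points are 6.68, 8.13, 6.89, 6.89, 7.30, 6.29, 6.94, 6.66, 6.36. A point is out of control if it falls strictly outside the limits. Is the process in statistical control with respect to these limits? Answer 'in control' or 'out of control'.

Compare each point to [6.18, 7.58]: sample 2 = 8.13 > UCL.

out of control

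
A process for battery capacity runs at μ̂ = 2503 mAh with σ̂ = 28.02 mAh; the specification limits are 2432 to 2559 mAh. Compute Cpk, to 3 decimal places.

0.666

Cpu = (USL − μ̂) / (3σ̂) = (2559 − 2503) / (3 × 28.02) = 0.6662; Cpl = (μ̂ − LSL) / (3σ̂) = (2503 − 2432) / (3 × 28.02) = 0.8446; Cpk = min(Cpu, Cpl) = 0.6662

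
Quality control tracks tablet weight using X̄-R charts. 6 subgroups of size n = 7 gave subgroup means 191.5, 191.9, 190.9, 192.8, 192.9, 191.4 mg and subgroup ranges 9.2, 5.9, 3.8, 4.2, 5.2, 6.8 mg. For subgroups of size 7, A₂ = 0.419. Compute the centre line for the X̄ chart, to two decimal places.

X̄̄ = (191.5 + 191.9 + 190.9 + 192.8 + 192.9 + 191.4) / 6 = 1151.4000 / 6 = 191.9000
CL = X̄̄ = 191.9000

191.90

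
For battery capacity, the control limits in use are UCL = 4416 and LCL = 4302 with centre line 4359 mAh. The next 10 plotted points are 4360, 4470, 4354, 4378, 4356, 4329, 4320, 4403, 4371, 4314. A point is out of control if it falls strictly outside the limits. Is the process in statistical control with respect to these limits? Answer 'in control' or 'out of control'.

out of control

Compare each point to [4302, 4416]: sample 2 = 4470 > UCL.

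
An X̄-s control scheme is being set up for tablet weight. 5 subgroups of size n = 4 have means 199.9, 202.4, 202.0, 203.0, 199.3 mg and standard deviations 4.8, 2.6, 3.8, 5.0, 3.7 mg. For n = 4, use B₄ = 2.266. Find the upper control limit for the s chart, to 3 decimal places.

s̄ = (4.8 + 2.6 + 3.8 + 5.0 + 3.7) / 5 = 3.9800
UCL_s = B₄·s̄ = 2.266 × 3.9800 = 9.0187

9.019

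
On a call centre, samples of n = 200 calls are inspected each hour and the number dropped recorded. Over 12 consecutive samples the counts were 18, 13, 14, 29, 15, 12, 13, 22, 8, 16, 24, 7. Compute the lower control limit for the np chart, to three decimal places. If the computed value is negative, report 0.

4.434

p̄ = Σdᵢ / (k·n) = 191 / (12 × 200) = 0.07958
LCL = np̄ − 3·√(np̄(1−p̄)) = 15.9167 − 3 × 3.8275 = 4.4341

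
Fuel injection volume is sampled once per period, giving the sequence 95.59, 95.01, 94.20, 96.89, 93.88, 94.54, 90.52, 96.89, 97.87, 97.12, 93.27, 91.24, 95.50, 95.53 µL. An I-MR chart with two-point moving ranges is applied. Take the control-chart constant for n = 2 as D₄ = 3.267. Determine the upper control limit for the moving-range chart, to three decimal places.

Moving ranges: 0.58, 0.81, 2.69, 3.01, 0.66, 4.02, 6.37, 0.98, 0.75, 3.85, 2.03, 4.26, 0.03; M̄R̄ = 30.0400 / 13 = 2.3108
UCL_MR = D₄·M̄R̄ = 3.267 × 2.3108 = 7.5493

7.549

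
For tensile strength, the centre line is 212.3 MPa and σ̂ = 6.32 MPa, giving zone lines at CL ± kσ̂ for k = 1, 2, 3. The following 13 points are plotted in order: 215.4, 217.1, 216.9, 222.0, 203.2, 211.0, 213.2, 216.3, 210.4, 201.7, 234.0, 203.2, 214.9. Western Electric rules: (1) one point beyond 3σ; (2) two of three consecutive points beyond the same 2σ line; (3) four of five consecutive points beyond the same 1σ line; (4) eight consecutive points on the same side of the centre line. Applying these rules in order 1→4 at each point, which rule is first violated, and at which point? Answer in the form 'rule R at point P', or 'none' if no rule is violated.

Zone of each point (C = within 1σ̂, B = 1σ̂–2σ̂, A = 2σ̂–3σ̂, * = beyond 3σ̂; sign = side of CL): 1:+C, 2:+C, 3:+C, 4:+B, 5:-B, 6:-C, 7:+C, 8:+C, 9:-C, 10:-B, 11:+*, 12:-B, 13:+C
Rule 1 (one point beyond the 3σ limits) is satisfied at point 11.

rule 1 at point 11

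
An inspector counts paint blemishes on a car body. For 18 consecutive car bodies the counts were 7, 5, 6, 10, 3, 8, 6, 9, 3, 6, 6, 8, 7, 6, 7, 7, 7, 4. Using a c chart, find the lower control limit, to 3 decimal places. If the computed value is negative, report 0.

c̄ = (7 + 5 + 6 + 10 + 3 + 8 + 6 + 9 + 3 + 6 + 6 + 8 + 7 + 6 + 7 + 7 + 7 + 4) / 18 = 115 / 18 = 6.3889
LCL = c̄ − 3√c̄ = 6.3889 − 3 × 2.5276 = -1.1940 → 0 (cannot be negative)

0.000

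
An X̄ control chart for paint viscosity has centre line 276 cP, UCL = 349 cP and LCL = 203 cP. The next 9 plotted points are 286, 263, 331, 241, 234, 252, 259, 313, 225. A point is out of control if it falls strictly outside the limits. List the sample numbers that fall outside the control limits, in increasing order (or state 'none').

none

All 9 points lie within [203, 349].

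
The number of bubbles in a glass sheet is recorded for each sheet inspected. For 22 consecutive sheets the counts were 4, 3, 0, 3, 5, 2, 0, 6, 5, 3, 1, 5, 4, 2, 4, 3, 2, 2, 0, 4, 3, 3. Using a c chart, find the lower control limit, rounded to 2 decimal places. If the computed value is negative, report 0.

0.00

c̄ = (4 + 3 + 0 + 3 + 5 + 2 + 0 + 6 + 5 + 3 + 1 + 5 + 4 + 2 + 4 + 3 + 2 + 2 + 0 + 4 + 3 + 3) / 22 = 64 / 22 = 2.9091
LCL = c̄ − 3√c̄ = 2.9091 − 3 × 1.7056 = -2.2077 → 0 (cannot be negative)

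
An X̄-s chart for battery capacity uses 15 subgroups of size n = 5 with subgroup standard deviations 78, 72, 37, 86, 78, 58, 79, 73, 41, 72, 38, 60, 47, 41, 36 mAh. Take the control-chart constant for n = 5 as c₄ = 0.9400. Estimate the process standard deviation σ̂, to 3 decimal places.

63.546

s̄ = (78 + 72 + 37 + 86 + 78 + 58 + 79 + 73 + 41 + 72 + 38 + 60 + 47 + 41 + 36) / 15 = 59.7333
σ̂ = s̄ / c₄ = 59.7333 / 0.9400 = 63.5461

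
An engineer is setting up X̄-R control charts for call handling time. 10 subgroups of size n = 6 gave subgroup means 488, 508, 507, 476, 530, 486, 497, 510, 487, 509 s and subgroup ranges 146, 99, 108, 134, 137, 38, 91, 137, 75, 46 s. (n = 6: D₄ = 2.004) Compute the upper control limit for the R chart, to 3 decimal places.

R̄ = (146 + 99 + 108 + 134 + 137 + 38 + 91 + 137 + 75 + 46) / 10 = 1011.0000 / 10 = 101.1000
UCL_R = D₄·R̄ = 2.004 × 101.1000 = 202.6044

202.604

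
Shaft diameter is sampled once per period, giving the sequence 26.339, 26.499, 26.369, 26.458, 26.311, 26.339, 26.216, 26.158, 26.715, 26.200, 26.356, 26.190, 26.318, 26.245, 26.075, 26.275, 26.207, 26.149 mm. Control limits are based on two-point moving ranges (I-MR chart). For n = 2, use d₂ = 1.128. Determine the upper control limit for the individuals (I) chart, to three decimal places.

26.743

X̄ = (26.339 + 26.499 + 26.369 + 26.458 + 26.311 + 26.339 + 26.216 + 26.158 + 26.715 + 26.200 + 26.356 + 26.190 + 26.318 + 26.245 + 26.075 + 26.275 + 26.207 + 26.149) / 18 = 26.3011
Moving ranges: 0.160, 0.130, 0.089, 0.147, 0.028, 0.123, 0.058, 0.557, 0.515, 0.156, 0.166, 0.128, 0.073, 0.170, 0.200, 0.068, 0.058; M̄R̄ = 2.8260 / 17 = 0.1662
UCL = X̄ + 3·M̄R̄/d₂ = 26.3011 + 3 × 0.1662 / 1.128 = 26.7432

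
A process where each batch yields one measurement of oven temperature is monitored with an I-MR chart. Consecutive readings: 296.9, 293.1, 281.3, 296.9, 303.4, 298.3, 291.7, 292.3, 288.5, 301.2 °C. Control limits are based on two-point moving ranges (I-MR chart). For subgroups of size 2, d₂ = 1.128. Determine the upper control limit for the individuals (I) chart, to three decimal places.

314.011

X̄ = (296.9 + 293.1 + 281.3 + 296.9 + 303.4 + 298.3 + 291.7 + 292.3 + 288.5 + 301.2) / 10 = 294.3600
Moving ranges: 3.8, 11.8, 15.6, 6.5, 5.1, 6.6, 0.6, 3.8, 12.7; M̄R̄ = 66.5000 / 9 = 7.3889
UCL = X̄ + 3·M̄R̄/d₂ = 294.3600 + 3 × 7.3889 / 1.128 = 314.0113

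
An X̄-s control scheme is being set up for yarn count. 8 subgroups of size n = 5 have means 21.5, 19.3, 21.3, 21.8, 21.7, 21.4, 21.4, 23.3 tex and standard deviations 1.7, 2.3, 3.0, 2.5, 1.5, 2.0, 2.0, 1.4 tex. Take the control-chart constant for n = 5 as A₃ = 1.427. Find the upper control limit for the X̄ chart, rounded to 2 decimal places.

24.39

X̄̄ = (21.5 + 19.3 + 21.3 + 21.8 + 21.7 + 21.4 + 21.4 + 23.3) / 8 = 21.4625
s̄ = (1.7 + 2.3 + 3.0 + 2.5 + 1.5 + 2.0 + 2.0 + 1.4) / 8 = 2.0500
UCL = X̄̄ + A₃·s̄ = 21.4625 + 1.427 × 2.0500 = 24.3879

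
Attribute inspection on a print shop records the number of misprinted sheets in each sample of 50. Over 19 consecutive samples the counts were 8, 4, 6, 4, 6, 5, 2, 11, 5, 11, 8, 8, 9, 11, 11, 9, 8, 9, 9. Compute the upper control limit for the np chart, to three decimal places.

15.186

p̄ = Σdᵢ / (k·n) = 144 / (19 × 50) = 0.15158
UCL = np̄ + 3·√(np̄(1−p̄)) = 7.5789 + 3 × √(7.5789×0.84842) = 7.5789 + 3 × 2.5358 = 15.1863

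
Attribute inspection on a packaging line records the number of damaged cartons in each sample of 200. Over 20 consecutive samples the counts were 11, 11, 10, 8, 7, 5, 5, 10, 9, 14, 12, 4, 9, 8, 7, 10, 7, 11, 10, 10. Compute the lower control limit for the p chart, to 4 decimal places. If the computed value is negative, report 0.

p̄ = Σdᵢ / (k·n) = 178 / (20 × 200) = 0.04450
LCL = p̄ − 3·√(p̄(1−p̄)/n) = 0.04450 − 3 × 0.01458 = 0.00076

0.0008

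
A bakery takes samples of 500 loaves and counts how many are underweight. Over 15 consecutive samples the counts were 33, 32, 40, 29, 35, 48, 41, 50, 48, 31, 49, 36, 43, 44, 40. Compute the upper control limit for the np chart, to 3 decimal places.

p̄ = Σdᵢ / (k·n) = 599 / (15 × 500) = 0.07987
UCL = np̄ + 3·√(np̄(1−p̄)) = 39.9333 + 3 × √(39.9333×0.92013) = 39.9333 + 3 × 6.0617 = 58.1184

58.118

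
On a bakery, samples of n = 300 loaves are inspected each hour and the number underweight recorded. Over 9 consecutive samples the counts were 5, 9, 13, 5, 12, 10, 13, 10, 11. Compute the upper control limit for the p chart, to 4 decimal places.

p̄ = Σdᵢ / (k·n) = 88 / (9 × 300) = 0.03259
UCL = p̄ + 3·√(p̄(1−p̄)/n) = 0.03259 + 3 × √(0.03259×0.96741/300) = 0.03259 + 3 × 0.01025 = 0.06335

0.0633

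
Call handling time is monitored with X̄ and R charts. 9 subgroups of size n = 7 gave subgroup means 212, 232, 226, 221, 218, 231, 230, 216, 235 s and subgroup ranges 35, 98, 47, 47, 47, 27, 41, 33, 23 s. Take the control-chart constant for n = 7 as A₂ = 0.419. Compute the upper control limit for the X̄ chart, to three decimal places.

X̄̄ = (212 + 232 + 226 + 221 + 218 + 231 + 230 + 216 + 235) / 9 = 2021.0000 / 9 = 224.5556
R̄ = (35 + 98 + 47 + 47 + 47 + 27 + 41 + 33 + 23) / 9 = 398.0000 / 9 = 44.2222
UCL = X̄̄ + A₂·R̄ = 224.5556 + 0.419 × 44.2222 = 243.0847

243.085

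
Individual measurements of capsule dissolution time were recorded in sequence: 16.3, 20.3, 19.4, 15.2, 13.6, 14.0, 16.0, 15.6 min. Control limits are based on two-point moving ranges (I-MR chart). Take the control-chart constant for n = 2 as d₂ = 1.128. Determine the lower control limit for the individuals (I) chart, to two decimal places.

11.17

X̄ = (16.3 + 20.3 + 19.4 + 15.2 + 13.6 + 14.0 + 16.0 + 15.6) / 8 = 16.3000
Moving ranges: 4.0, 0.9, 4.2, 1.6, 0.4, 2.0, 0.4; M̄R̄ = 13.5000 / 7 = 1.9286
LCL = X̄ − 3·M̄R̄/d₂ = 16.3000 − 3 × 1.9286 / 1.128 = 11.1708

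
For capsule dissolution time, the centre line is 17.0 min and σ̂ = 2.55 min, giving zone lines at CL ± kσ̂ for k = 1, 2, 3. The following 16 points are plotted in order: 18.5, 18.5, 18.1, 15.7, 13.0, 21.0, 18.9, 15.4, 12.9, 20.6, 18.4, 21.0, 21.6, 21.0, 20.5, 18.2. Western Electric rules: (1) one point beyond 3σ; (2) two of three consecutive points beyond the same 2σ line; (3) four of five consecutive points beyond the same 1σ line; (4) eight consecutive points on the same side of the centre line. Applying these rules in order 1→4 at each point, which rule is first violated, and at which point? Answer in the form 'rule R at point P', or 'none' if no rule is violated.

Zone of each point (C = within 1σ̂, B = 1σ̂–2σ̂, A = 2σ̂–3σ̂, * = beyond 3σ̂; sign = side of CL): 1:+C, 2:+C, 3:+C, 4:-C, 5:-B, 6:+B, 7:+C, 8:-C, 9:-B, 10:+B, 11:+C, 12:+B, 13:+B, 14:+B, 15:+B, 16:+C
Rule 3 (four of five consecutive points beyond the same 1σ limit) is satisfied at point 14.

rule 3 at point 14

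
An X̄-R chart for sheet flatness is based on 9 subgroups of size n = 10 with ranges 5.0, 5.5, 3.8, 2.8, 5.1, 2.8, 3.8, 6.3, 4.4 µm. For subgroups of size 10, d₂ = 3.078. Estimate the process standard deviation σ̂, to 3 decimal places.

1.426

R̄ = (5.0 + 5.5 + 3.8 + 2.8 + 5.1 + 2.8 + 3.8 + 6.3 + 4.4) / 9 = 4.3889
σ̂ = R̄ / d₂ = 4.3889 / 3.078 = 1.4259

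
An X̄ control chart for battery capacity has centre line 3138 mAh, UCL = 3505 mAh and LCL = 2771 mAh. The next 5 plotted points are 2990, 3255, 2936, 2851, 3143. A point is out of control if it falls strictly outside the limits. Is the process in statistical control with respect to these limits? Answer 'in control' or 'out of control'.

All 5 points lie within [2771, 3505].

in control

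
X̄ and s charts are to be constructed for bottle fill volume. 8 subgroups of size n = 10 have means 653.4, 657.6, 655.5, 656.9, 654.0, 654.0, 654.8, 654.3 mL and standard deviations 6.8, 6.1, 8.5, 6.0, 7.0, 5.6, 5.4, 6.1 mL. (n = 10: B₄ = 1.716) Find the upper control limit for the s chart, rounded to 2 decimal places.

s̄ = (6.8 + 6.1 + 8.5 + 6.0 + 7.0 + 5.6 + 5.4 + 6.1) / 8 = 6.4375
UCL_s = B₄·s̄ = 1.716 × 6.4375 = 11.0467

11.05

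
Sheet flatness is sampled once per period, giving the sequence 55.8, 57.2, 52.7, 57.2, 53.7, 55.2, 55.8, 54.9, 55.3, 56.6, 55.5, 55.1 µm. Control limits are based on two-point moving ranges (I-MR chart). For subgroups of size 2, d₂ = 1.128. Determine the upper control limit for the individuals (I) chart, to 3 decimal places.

60.276

X̄ = (55.8 + 57.2 + 52.7 + 57.2 + 53.7 + 55.2 + 55.8 + 54.9 + 55.3 + 56.6 + 55.5 + 55.1) / 12 = 55.4167
Moving ranges: 1.4, 4.5, 4.5, 3.5, 1.5, 0.6, 0.9, 0.4, 1.3, 1.1, 0.4; M̄R̄ = 20.1000 / 11 = 1.8273
UCL = X̄ + 3·M̄R̄/d₂ = 55.4167 + 3 × 1.8273 / 1.128 = 60.2764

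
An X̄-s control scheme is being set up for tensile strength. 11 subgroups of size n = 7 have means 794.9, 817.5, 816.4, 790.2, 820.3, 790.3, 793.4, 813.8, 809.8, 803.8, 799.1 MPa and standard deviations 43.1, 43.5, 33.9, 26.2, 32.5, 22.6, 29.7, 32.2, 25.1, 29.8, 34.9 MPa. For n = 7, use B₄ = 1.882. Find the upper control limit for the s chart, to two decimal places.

s̄ = (43.1 + 43.5 + 33.9 + 26.2 + 32.5 + 22.6 + 29.7 + 32.2 + 25.1 + 29.8 + 34.9) / 11 = 32.1364
UCL_s = B₄·s̄ = 1.882 × 32.1364 = 60.4806

60.48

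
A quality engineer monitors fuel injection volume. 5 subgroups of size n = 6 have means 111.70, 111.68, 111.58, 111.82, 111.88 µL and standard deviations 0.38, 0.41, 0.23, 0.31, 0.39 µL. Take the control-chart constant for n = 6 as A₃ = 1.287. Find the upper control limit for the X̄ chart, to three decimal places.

X̄̄ = (111.70 + 111.68 + 111.58 + 111.82 + 111.88) / 5 = 111.7320
s̄ = (0.38 + 0.41 + 0.23 + 0.31 + 0.39) / 5 = 0.3440
UCL = X̄̄ + A₃·s̄ = 111.7320 + 1.287 × 0.3440 = 112.1747

112.175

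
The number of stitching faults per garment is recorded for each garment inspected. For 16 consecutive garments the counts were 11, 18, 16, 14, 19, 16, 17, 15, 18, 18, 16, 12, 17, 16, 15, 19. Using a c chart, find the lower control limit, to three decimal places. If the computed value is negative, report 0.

4.039

c̄ = (11 + 18 + 16 + 14 + 19 + 16 + 17 + 15 + 18 + 18 + 16 + 12 + 17 + 16 + 15 + 19) / 16 = 257 / 16 = 16.0625
LCL = c̄ − 3√c̄ = 16.0625 − 3 × 4.0078 = 4.0391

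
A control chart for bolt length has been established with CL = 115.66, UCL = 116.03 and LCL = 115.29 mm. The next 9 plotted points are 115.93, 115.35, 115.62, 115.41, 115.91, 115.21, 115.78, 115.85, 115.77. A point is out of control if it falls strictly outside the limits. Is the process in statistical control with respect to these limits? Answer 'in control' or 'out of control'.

Compare each point to [115.29, 116.03]: sample 6 = 115.21 < LCL.

out of control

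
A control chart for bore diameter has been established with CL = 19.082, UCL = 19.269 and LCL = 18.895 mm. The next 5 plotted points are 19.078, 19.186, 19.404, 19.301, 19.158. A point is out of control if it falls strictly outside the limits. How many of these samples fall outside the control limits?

2

Compare each point to [18.895, 19.269]: sample 3 = 19.404 > UCL; sample 4 = 19.301 > UCL.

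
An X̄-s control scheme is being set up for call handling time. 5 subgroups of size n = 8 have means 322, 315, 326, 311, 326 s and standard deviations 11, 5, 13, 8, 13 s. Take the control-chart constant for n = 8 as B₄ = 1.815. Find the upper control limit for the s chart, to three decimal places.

s̄ = (11 + 5 + 13 + 8 + 13) / 5 = 10.0000
UCL_s = B₄·s̄ = 1.815 × 10.0000 = 18.1500

18.150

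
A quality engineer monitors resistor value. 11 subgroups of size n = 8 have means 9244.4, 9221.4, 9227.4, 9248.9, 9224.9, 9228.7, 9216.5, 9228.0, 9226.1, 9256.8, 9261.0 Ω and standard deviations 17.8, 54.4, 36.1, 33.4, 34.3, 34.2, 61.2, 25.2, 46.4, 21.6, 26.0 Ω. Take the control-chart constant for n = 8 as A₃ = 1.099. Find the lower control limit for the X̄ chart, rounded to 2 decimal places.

X̄̄ = (9244.4 + 9221.4 + 9227.4 + 9248.9 + 9224.9 + 9228.7 + 9216.5 + 9228.0 + 9226.1 + 9256.8 + 9261.0) / 11 = 9234.9182
s̄ = (17.8 + 54.4 + 36.1 + 33.4 + 34.3 + 34.2 + 61.2 + 25.2 + 46.4 + 21.6 + 26.0) / 11 = 35.5091
LCL = X̄̄ − A₃·s̄ = 9234.9182 − 1.099 × 35.5091 = 9195.8937

9195.89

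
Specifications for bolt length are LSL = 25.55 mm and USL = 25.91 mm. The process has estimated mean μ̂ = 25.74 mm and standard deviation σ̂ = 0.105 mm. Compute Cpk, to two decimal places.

0.54

Cpu = (USL − μ̂) / (3σ̂) = (25.91 − 25.74) / (3 × 0.105) = 0.5397; Cpl = (μ̂ − LSL) / (3σ̂) = (25.74 − 25.55) / (3 × 0.105) = 0.6032; Cpk = min(Cpu, Cpl) = 0.5397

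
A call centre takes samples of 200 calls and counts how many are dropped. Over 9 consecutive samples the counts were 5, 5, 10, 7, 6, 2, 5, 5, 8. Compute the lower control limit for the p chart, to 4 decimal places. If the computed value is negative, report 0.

0.0000

p̄ = Σdᵢ / (k·n) = 53 / (9 × 200) = 0.02944
LCL = p̄ − 3·√(p̄(1−p̄)/n) = 0.02944 − 3 × 0.01195 = -0.00642 → 0 (negative, so LCL = 0)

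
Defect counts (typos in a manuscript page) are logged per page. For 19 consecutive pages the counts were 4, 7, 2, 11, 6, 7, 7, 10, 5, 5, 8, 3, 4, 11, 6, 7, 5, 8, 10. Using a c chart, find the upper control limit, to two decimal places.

14.36

c̄ = (4 + 7 + 2 + 11 + 6 + 7 + 7 + 10 + 5 + 5 + 8 + 3 + 4 + 11 + 6 + 7 + 5 + 8 + 10) / 19 = 126 / 19 = 6.6316
UCL = c̄ + 3√c̄ = 6.6316 + 3 × √6.6316 = 6.6316 + 3 × 2.5752 = 14.3571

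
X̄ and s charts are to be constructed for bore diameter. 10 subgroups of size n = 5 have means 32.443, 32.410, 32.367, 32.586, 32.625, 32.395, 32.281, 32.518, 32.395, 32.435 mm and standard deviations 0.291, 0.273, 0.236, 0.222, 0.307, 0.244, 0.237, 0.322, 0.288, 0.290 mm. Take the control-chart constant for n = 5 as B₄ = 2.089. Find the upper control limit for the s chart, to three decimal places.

s̄ = (0.291 + 0.273 + 0.236 + 0.222 + 0.307 + 0.244 + 0.237 + 0.322 + 0.288 + 0.290) / 10 = 0.2710
UCL_s = B₄·s̄ = 2.089 × 0.2710 = 0.5661

0.566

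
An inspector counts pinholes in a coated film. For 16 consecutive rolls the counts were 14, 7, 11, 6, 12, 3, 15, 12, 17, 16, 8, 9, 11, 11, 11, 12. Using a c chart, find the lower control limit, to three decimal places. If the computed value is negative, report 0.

c̄ = (14 + 7 + 11 + 6 + 12 + 3 + 15 + 12 + 17 + 16 + 8 + 9 + 11 + 11 + 11 + 12) / 16 = 175 / 16 = 10.9375
LCL = c̄ − 3√c̄ = 10.9375 − 3 × 3.3072 = 1.0159

1.016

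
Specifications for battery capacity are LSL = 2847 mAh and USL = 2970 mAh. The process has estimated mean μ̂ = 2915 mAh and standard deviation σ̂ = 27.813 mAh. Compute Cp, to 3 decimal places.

Cp = (USL − LSL) / (6σ̂) = (2970 − 2847) / (6 × 27.813) = 123.0000 / 166.8780 = 0.7371

0.737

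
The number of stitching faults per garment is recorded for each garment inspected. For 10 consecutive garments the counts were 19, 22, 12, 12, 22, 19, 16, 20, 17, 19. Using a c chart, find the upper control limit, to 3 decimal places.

c̄ = (19 + 22 + 12 + 12 + 22 + 19 + 16 + 20 + 17 + 19) / 10 = 178 / 10 = 17.8000
UCL = c̄ + 3√c̄ = 17.8000 + 3 × √17.8000 = 17.8000 + 3 × 4.2190 = 30.4570

30.457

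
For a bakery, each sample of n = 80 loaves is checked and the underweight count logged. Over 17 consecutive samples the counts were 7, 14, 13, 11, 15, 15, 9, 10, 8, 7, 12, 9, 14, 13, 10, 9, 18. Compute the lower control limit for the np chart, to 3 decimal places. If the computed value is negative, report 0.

2.028

p̄ = Σdᵢ / (k·n) = 194 / (17 × 80) = 0.14265
LCL = np̄ − 3·√(np̄(1−p̄)) = 11.4118 − 3 × 3.1279 = 2.0280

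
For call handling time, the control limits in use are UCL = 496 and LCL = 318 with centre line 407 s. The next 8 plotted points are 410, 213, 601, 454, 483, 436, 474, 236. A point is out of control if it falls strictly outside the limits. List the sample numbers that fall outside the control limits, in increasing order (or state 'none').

2, 3, 8

Compare each point to [318, 496]: sample 2 = 213 < LCL; sample 3 = 601 > UCL; sample 8 = 236 < LCL.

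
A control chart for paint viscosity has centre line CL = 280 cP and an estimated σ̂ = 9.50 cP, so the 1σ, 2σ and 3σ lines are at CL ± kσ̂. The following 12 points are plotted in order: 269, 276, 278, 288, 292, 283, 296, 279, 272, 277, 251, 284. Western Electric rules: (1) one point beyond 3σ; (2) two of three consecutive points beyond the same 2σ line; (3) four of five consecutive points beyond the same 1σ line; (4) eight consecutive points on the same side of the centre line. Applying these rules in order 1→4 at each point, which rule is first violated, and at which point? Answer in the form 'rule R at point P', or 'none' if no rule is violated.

rule 1 at point 11

Zone of each point (C = within 1σ̂, B = 1σ̂–2σ̂, A = 2σ̂–3σ̂, * = beyond 3σ̂; sign = side of CL): 1:-B, 2:-C, 3:-C, 4:+C, 5:+B, 6:+C, 7:+B, 8:-C, 9:-C, 10:-C, 11:-*, 12:+C
Rule 1 (one point beyond the 3σ limits) is satisfied at point 11.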